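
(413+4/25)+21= 10854/25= 434.16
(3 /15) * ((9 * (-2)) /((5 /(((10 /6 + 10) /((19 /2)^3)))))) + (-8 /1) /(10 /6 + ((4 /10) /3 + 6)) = -1384904 /1337505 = -1.04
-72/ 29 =-2.48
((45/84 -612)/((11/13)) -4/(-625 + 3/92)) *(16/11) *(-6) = 27921090408/4427269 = 6306.62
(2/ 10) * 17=17/ 5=3.40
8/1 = 8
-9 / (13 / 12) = -108 / 13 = -8.31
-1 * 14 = -14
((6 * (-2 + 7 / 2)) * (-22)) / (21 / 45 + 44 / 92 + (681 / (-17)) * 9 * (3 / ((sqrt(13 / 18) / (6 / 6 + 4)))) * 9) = 41832429210 / 733377326869336159 + 497241022323375 * sqrt(26) / 733377326869336159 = 0.00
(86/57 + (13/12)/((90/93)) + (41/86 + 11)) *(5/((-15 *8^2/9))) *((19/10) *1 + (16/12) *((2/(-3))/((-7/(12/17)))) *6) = -1.61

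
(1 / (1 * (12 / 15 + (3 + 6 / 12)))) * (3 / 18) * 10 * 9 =150 / 43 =3.49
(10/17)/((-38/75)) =-375/323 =-1.16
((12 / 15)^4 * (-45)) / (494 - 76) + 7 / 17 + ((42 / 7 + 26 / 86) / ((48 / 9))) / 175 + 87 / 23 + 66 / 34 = 300000289223 / 49194838000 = 6.10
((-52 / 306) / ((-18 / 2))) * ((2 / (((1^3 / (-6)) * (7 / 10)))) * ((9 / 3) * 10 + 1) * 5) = -161200 / 3213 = -50.17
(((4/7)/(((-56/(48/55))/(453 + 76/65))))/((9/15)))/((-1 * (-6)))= -118084/105105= -1.12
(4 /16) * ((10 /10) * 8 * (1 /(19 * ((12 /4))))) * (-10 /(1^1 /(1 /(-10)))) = 2 /57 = 0.04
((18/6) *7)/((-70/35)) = -10.50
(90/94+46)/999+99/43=4743248/2018979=2.35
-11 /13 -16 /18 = -203 /117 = -1.74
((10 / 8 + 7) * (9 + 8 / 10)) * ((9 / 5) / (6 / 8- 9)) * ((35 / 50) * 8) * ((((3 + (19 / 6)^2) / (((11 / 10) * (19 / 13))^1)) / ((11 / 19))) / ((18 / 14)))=-29277794 / 27225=-1075.40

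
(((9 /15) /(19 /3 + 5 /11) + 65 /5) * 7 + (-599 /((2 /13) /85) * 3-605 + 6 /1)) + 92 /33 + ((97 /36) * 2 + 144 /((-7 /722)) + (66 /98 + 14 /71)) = -55558876933201 /55107360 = -1008193.41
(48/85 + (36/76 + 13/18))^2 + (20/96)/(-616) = 3.10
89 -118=-29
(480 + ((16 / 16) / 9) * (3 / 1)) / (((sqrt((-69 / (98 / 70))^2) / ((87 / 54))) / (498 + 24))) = 8483167 / 1035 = 8196.30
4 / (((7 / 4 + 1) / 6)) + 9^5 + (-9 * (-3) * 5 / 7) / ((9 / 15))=4549920 / 77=59089.87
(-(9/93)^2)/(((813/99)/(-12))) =3564/260431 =0.01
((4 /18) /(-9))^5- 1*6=-20920706438 /3486784401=-6.00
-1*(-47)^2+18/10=-2207.20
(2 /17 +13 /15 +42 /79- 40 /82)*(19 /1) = 16134781 /825945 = 19.53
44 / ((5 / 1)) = 44 / 5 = 8.80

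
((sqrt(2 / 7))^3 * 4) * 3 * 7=24 * sqrt(14) / 7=12.83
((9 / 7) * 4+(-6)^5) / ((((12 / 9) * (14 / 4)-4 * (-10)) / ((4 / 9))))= -77.32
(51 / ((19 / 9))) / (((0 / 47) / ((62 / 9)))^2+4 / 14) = 3213 / 38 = 84.55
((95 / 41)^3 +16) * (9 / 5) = 17640999 / 344605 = 51.19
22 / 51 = 0.43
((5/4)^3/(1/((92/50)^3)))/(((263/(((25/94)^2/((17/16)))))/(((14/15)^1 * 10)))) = 851690/29629317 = 0.03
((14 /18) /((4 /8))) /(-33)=-14 /297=-0.05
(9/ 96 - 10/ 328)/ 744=83/ 976128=0.00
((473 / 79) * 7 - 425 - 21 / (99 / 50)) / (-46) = 513181 / 59961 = 8.56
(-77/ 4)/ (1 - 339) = 77/ 1352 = 0.06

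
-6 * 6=-36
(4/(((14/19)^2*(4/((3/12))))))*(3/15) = 361/3920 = 0.09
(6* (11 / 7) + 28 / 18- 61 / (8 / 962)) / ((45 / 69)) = -11230.54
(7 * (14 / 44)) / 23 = 49 / 506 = 0.10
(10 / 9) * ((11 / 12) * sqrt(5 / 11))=5 * sqrt(55) / 54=0.69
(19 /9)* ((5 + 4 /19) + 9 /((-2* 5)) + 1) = 1009 /90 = 11.21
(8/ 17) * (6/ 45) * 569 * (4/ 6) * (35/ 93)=127456/ 14229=8.96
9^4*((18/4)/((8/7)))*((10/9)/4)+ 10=229955/32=7186.09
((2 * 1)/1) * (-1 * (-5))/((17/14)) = 140/17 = 8.24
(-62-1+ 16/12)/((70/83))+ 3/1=-2945/42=-70.12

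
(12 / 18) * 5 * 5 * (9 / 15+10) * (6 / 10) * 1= 106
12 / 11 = 1.09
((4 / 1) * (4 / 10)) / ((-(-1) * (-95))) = -8 / 475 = -0.02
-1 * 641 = -641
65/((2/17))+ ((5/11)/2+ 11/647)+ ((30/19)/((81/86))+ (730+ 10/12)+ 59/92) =431924436925/335893932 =1285.90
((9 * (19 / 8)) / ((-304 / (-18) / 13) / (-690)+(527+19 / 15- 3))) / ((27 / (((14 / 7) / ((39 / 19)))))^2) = 788785 / 14884023726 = 0.00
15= 15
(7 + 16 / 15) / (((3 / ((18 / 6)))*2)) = 121 / 30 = 4.03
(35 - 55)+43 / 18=-317 / 18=-17.61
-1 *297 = -297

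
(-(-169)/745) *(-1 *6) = -1014/745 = -1.36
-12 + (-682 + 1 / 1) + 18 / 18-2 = -694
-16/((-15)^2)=-16/225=-0.07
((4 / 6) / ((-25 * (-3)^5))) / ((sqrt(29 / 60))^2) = 8 / 35235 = 0.00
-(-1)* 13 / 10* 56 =364 / 5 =72.80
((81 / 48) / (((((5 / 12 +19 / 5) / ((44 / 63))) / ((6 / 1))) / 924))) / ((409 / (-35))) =-1247400 / 9407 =-132.60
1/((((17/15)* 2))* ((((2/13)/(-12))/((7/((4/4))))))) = -4095/17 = -240.88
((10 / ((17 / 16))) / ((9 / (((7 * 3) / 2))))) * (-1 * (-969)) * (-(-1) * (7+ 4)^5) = 1713582640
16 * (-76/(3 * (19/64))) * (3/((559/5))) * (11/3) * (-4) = 901120/1677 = 537.34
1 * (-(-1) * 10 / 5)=2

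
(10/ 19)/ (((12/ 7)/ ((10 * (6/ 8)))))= 175/ 76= 2.30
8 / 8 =1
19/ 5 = 3.80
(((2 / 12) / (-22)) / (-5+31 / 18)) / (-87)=-1 / 37642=-0.00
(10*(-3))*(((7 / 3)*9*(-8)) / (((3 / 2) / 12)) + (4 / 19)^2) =14555040 / 361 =40318.67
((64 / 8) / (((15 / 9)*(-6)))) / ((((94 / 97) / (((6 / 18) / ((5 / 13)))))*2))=-1261 / 3525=-0.36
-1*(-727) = 727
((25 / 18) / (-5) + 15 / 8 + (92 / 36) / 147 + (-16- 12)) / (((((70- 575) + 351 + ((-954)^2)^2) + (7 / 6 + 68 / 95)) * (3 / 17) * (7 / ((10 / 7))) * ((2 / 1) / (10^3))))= -563762181250 / 30607247728053749151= -0.00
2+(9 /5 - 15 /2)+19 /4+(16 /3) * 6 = 661 /20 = 33.05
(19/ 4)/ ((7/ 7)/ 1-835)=-19/ 3336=-0.01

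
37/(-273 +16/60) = -555/4091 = -0.14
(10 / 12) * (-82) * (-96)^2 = -629760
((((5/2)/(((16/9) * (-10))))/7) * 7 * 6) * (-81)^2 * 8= -177147/4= -44286.75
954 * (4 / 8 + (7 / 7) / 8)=2385 / 4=596.25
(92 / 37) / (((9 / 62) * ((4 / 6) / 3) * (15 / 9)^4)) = 231012 / 23125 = 9.99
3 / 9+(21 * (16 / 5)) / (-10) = -479 / 75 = -6.39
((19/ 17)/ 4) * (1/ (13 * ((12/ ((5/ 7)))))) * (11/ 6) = 1045/ 445536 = 0.00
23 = 23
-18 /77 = -0.23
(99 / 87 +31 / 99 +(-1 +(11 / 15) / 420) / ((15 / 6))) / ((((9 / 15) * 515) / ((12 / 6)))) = 5284309 / 776246625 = 0.01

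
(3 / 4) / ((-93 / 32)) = -8 / 31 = -0.26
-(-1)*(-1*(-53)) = 53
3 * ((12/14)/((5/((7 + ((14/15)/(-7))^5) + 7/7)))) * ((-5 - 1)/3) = -24299872/2953125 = -8.23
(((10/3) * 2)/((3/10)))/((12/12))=200/9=22.22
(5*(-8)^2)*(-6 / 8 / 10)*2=-48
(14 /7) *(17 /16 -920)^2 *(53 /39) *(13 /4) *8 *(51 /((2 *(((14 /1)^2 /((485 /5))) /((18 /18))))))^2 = 93465288332470431 /9834496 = 9503820870.18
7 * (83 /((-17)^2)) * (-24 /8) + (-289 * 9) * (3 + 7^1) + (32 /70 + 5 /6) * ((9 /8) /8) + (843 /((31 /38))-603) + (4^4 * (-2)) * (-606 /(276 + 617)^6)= -520763005354442080890552965157 /20353837548021764582615680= -25585.49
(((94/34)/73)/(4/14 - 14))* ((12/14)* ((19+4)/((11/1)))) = -1081/218416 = -0.00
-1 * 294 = -294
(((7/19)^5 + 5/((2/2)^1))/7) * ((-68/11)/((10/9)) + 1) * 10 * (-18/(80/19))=14002752609/100347170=139.54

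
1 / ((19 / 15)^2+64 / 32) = 225 / 811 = 0.28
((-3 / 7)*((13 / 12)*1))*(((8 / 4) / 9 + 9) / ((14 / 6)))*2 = -1079 / 294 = -3.67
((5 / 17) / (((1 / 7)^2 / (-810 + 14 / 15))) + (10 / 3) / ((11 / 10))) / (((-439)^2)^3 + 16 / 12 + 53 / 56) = -366217824 / 224873360340114348797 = -0.00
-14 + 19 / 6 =-65 / 6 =-10.83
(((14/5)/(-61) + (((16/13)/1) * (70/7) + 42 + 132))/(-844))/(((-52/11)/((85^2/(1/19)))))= 13939946790/2175199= 6408.58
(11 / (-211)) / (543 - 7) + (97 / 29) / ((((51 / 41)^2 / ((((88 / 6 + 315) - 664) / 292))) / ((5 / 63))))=-0.20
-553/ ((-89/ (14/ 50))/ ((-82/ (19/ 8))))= -2539376/ 42275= -60.07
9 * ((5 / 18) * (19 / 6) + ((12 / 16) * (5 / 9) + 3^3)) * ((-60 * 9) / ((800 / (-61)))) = 104859 / 10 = 10485.90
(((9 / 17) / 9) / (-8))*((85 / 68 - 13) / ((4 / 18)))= 423 / 1088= 0.39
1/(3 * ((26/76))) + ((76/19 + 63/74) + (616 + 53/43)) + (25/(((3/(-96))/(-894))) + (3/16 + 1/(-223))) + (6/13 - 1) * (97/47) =7448393475369883/10405369104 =715822.13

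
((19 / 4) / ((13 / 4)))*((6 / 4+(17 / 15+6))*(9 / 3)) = 37.85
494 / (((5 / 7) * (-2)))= -1729 / 5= -345.80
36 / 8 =9 / 2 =4.50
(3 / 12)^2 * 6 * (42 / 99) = 7 / 44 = 0.16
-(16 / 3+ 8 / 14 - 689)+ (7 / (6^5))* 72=516469 / 756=683.16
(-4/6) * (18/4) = -3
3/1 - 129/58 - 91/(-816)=20999/23664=0.89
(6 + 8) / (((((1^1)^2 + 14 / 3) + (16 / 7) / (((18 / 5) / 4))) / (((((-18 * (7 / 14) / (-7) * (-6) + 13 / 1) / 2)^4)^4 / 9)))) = 1073778.11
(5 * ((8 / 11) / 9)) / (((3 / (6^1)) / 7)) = 560 / 99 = 5.66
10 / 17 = 0.59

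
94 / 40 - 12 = -9.65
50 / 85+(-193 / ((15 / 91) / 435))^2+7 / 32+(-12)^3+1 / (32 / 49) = 17640151401827 / 68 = 259413991203.34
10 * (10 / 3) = 100 / 3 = 33.33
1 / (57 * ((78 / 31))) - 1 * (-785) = 3490141 / 4446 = 785.01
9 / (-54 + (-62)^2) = 9 / 3790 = 0.00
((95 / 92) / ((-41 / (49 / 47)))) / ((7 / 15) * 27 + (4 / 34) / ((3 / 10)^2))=-3561075 / 1886124476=-0.00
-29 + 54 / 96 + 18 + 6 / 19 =-3077 / 304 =-10.12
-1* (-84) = 84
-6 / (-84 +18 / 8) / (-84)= -2 / 2289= -0.00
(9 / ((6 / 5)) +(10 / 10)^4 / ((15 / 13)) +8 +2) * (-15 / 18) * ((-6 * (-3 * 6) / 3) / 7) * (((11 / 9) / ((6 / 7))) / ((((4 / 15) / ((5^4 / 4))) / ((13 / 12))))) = -246228125 / 3456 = -71246.56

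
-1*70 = -70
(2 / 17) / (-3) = -2 / 51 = -0.04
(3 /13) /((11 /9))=27 /143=0.19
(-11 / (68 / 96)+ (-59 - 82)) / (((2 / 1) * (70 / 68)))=-2661 / 35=-76.03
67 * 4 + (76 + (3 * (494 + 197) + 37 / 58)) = 140223 / 58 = 2417.64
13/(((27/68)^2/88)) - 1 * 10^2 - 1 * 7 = 5211853/729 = 7149.32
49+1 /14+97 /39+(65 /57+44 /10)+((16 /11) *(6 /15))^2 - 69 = -120949253 /10460450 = -11.56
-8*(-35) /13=280 /13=21.54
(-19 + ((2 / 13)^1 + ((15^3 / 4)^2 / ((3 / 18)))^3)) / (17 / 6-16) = -1556220149677276610951805 / 262912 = -5919167438828492464.98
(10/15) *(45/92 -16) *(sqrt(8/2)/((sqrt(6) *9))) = -1427 *sqrt(6)/3726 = -0.94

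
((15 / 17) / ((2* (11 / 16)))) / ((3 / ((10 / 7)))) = 400 / 1309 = 0.31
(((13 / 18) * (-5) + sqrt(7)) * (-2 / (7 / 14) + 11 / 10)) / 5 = 377 / 180- 29 * sqrt(7) / 50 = 0.56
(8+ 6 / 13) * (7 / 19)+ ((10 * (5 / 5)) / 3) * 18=15590 / 247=63.12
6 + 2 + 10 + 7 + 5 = 30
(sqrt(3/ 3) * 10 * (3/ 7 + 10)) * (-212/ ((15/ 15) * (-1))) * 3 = 464280/ 7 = 66325.71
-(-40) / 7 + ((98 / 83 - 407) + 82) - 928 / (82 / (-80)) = 13989141 / 23821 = 587.26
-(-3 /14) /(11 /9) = 27 /154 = 0.18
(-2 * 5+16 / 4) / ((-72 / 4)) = 1 / 3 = 0.33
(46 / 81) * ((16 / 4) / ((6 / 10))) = 920 / 243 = 3.79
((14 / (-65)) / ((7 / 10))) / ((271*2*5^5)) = -2 / 11009375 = -0.00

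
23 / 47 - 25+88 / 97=-107608 / 4559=-23.60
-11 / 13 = -0.85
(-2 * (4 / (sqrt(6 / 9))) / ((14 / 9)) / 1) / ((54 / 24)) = -8 * sqrt(6) / 7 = -2.80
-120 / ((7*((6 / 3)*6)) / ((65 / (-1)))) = 650 / 7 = 92.86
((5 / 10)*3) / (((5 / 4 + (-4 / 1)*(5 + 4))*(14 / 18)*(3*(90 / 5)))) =-1 / 973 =-0.00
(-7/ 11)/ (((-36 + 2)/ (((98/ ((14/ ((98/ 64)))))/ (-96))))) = -2401/ 1148928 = -0.00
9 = 9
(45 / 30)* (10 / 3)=5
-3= -3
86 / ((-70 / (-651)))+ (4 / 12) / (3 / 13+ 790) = 123245246 / 154095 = 799.80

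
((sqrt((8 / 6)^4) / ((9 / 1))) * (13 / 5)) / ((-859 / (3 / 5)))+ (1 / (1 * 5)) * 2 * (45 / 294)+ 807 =22929749258 / 28411425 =807.06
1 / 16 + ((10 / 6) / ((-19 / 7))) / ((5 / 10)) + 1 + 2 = 1673 / 912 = 1.83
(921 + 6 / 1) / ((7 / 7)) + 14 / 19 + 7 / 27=476062 / 513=928.00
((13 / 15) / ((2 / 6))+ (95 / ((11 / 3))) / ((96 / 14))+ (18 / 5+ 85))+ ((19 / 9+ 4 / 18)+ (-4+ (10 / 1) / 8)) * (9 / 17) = 1417577 / 14960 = 94.76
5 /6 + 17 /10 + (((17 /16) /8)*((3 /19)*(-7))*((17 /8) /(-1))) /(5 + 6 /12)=4157339 /1605120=2.59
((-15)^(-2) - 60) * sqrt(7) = -13499 * sqrt(7) / 225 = -158.73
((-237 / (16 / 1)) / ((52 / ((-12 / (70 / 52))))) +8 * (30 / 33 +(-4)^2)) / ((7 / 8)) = 424461 / 2695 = 157.50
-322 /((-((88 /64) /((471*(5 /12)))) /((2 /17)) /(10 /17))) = 3180.50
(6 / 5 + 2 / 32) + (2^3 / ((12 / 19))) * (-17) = -214.07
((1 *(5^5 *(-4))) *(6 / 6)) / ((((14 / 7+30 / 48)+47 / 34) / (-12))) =4080000 / 109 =37431.19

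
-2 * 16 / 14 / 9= -16 / 63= -0.25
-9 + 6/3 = -7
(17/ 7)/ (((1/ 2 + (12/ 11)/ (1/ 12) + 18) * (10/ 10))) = 374/ 4865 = 0.08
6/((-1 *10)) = -3/5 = -0.60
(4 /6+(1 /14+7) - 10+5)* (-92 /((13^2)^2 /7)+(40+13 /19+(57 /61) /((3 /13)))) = 85101564575 /695146179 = 122.42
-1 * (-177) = 177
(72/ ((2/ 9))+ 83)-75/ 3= 382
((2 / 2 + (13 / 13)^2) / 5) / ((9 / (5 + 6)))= 22 / 45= 0.49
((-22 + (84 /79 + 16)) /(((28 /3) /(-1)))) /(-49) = -585 /54194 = -0.01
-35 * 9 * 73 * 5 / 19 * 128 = -14716800 / 19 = -774568.42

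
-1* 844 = -844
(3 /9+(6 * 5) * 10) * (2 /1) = 1802 /3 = 600.67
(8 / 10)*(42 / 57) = 56 / 95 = 0.59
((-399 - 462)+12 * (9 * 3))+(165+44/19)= -7024/19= -369.68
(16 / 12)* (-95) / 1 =-380 / 3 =-126.67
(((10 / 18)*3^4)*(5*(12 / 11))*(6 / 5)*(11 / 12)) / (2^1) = 135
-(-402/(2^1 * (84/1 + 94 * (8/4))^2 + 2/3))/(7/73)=44019/1553671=0.03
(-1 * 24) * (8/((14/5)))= -480/7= -68.57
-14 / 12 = -7 / 6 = -1.17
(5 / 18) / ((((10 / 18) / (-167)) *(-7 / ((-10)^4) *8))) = 104375 / 7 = 14910.71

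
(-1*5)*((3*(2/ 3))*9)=-90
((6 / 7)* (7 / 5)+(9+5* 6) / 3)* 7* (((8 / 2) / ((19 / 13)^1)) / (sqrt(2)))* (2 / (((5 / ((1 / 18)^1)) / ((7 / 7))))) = 12922* sqrt(2) / 4275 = 4.27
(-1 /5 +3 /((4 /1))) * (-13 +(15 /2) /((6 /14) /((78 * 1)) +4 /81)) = 275132 /4045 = 68.02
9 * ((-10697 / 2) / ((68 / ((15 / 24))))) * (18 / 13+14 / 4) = -61133355 / 28288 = -2161.11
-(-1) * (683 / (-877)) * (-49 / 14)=2.73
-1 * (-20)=20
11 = 11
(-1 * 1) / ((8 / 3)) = -3 / 8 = -0.38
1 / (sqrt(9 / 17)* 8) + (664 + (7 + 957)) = sqrt(17) / 24 + 1628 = 1628.17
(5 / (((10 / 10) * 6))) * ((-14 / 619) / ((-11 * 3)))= 35 / 61281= 0.00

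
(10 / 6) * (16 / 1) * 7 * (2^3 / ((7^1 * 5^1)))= 128 / 3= 42.67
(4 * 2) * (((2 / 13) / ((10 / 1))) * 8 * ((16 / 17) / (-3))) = -1024 / 3315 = -0.31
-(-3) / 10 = 3 / 10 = 0.30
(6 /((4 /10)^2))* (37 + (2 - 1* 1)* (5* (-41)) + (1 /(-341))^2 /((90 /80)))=-2197710800 /348843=-6300.00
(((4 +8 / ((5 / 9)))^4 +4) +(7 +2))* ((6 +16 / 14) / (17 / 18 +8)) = 91545.95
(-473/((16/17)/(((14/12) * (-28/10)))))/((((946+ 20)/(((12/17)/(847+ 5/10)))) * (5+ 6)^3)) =301/283031100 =0.00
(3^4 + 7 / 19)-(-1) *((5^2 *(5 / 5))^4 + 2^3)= 7423573 / 19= 390714.37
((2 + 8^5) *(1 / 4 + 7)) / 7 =475165 / 14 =33940.36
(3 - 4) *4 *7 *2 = -56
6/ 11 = 0.55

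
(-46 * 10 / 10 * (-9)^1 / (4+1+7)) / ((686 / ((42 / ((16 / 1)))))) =207 / 1568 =0.13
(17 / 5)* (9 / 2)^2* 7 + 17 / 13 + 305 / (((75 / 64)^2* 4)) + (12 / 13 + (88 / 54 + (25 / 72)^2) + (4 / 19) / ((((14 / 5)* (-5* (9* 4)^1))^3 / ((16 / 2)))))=541.45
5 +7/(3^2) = 52/9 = 5.78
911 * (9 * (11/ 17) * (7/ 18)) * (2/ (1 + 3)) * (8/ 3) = 140294/ 51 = 2750.86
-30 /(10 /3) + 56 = 47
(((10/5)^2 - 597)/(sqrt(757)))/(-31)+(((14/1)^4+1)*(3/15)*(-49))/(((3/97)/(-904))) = 593*sqrt(757)/23467+165066784904/15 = 11004452327.63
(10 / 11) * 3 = 30 / 11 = 2.73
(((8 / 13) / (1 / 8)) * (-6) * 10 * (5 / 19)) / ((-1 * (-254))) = -9600 / 31369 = -0.31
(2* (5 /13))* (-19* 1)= -190 /13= -14.62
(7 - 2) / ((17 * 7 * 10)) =0.00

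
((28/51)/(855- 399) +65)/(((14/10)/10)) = 464.29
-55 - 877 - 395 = -1327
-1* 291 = -291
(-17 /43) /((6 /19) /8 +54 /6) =-0.04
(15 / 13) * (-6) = -90 / 13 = -6.92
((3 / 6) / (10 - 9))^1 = 1 / 2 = 0.50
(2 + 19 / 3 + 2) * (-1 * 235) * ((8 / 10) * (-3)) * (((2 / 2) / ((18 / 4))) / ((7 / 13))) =151528 / 63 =2405.21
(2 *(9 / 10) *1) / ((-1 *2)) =-9 / 10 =-0.90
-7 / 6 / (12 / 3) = -7 / 24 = -0.29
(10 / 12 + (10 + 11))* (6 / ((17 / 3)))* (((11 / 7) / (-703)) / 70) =-4323 / 5855990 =-0.00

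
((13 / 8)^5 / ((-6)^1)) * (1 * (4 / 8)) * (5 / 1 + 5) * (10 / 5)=-1856465 / 98304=-18.88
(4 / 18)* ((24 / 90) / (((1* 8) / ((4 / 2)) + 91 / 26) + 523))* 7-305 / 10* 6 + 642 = 65744977 / 143235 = 459.00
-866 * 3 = -2598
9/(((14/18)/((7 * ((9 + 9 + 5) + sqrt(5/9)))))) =27 * sqrt(5) + 1863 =1923.37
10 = 10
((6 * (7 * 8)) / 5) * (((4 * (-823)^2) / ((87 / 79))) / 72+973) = 3081831704 / 1305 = 2361556.86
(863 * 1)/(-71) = -863/71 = -12.15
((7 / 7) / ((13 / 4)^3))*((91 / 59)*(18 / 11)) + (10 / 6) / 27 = 1201589 / 8884161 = 0.14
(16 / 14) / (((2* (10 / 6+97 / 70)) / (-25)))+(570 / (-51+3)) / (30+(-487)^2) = -5692836895 / 1216356472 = -4.68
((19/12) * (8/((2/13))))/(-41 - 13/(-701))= -2.01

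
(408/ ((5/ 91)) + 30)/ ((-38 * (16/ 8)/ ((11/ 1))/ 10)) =-10791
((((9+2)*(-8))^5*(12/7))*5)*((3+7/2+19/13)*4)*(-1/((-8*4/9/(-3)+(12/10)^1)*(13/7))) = 384716567347200/1183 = 325204198941.00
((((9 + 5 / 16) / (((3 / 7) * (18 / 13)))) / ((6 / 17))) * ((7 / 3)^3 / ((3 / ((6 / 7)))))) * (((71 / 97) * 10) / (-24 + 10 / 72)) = -4009599685 / 80989956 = -49.51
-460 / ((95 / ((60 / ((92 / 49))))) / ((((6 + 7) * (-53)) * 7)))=14179620 / 19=746295.79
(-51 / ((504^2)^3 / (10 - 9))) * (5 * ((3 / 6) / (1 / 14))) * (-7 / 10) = 17 / 222995387252736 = 0.00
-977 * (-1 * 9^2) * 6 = 474822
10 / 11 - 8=-78 / 11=-7.09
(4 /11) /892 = 0.00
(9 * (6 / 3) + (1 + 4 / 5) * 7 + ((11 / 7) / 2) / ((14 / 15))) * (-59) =-1855.07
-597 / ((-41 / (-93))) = -55521 / 41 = -1354.17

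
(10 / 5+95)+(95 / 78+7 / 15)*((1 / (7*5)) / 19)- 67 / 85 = 141401343 / 1469650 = 96.21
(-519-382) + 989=88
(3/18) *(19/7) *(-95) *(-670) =604675/21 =28794.05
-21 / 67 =-0.31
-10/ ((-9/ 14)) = 140/ 9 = 15.56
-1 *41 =-41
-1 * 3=-3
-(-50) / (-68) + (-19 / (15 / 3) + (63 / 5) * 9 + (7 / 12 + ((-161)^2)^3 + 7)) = 17764599791178997 / 1020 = 17416274305077.45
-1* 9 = -9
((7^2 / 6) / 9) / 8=49 / 432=0.11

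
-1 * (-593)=593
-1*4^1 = -4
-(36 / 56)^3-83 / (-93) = 159955 / 255192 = 0.63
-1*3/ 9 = -1/ 3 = -0.33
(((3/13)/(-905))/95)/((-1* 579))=1/215711275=0.00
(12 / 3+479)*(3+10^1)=6279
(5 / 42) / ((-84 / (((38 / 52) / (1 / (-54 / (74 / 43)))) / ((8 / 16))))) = 12255 / 188552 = 0.06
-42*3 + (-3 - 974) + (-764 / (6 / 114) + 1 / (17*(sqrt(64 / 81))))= -2124175 / 136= -15618.93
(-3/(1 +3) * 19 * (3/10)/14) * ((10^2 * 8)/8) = -855/28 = -30.54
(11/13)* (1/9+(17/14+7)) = 11539/1638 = 7.04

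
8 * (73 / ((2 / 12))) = 3504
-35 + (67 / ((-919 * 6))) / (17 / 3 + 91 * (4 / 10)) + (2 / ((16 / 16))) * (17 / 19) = -33.21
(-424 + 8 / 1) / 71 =-416 / 71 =-5.86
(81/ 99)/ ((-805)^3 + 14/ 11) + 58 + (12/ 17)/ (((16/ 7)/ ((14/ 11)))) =41772629953171/ 715369916338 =58.39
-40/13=-3.08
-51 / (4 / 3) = -153 / 4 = -38.25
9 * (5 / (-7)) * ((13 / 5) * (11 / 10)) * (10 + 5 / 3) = -429 / 2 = -214.50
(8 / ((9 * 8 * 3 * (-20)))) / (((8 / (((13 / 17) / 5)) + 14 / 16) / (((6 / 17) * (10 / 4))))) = -26 / 846243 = -0.00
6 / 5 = 1.20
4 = 4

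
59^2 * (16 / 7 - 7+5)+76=7494 / 7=1070.57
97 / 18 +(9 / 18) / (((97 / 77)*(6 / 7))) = 20435 / 3492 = 5.85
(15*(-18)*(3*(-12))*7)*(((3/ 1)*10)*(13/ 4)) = 6633900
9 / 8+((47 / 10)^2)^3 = 10780340329 / 1000000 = 10780.34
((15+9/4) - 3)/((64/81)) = 4617/256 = 18.04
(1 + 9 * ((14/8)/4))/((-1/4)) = -79/4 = -19.75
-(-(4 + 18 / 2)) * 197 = 2561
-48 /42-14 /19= -250 /133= -1.88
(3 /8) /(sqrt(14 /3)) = 3 * sqrt(42) /112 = 0.17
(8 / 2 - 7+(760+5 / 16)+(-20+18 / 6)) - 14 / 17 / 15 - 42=2848891 / 4080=698.26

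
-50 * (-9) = 450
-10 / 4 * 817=-4085 / 2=-2042.50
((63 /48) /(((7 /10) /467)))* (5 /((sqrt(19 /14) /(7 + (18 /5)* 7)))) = 1127805* sqrt(266) /152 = 121012.78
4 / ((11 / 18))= 72 / 11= 6.55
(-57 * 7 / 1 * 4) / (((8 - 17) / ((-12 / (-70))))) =30.40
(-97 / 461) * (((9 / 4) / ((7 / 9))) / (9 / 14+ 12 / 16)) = -0.44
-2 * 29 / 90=-29 / 45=-0.64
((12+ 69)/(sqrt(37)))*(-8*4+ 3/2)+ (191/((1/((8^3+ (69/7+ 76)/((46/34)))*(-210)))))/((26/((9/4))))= -2388954465/1196 - 4941*sqrt(37)/74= -1997859.71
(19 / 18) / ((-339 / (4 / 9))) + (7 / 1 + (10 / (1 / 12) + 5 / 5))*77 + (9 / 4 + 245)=1109700415 / 109836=10103.25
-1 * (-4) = 4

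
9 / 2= 4.50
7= 7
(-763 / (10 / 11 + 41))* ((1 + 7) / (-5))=67144 / 2305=29.13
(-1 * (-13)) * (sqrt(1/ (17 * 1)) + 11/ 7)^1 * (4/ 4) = 13 * sqrt(17)/ 17 + 143/ 7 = 23.58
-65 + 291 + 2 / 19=4296 / 19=226.11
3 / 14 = 0.21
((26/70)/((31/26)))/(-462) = -169/250635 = -0.00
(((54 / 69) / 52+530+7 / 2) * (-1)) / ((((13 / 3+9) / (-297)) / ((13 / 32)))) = 142133211 / 29440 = 4827.89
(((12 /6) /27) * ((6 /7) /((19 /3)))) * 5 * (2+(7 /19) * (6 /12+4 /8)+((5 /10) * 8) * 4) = 6980 /7581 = 0.92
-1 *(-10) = 10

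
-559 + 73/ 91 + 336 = -20220/ 91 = -222.20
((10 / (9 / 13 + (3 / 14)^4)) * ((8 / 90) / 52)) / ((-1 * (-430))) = 0.00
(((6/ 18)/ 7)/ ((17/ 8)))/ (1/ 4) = 32/ 357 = 0.09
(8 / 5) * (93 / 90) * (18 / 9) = 3.31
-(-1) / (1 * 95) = 1 / 95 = 0.01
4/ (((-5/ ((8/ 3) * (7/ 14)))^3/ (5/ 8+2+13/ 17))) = -14752/ 57375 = -0.26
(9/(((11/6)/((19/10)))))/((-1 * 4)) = -513/220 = -2.33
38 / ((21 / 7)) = 38 / 3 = 12.67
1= 1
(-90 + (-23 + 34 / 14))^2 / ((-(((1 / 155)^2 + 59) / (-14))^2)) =-9605195600625 / 13953043129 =-688.39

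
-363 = -363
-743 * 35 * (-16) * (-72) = -29957760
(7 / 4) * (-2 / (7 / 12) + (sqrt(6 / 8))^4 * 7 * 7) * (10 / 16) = 13515 / 512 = 26.40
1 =1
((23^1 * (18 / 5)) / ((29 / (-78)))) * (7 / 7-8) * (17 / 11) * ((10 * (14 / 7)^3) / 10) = 30741984 / 1595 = 19273.97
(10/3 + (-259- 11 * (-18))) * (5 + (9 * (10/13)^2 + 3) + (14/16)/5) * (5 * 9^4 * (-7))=241706131191/1352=178776724.25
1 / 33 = 0.03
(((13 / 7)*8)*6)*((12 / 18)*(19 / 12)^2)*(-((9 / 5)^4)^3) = -294542625490074 / 1708984375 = -172349.51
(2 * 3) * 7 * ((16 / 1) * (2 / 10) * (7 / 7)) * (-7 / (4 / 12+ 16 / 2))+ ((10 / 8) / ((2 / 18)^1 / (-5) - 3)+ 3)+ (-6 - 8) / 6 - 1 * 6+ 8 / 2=-23387159 / 204000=-114.64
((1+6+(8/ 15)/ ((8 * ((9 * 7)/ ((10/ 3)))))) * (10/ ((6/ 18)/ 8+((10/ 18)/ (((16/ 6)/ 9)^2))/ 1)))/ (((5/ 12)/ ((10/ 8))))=2541440/ 77049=32.98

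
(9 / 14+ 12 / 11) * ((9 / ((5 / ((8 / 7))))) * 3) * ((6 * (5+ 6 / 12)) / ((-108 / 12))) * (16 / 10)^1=-76896 / 1225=-62.77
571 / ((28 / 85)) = 48535 / 28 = 1733.39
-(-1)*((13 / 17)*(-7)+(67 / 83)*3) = -4136 / 1411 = -2.93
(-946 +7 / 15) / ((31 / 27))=-127647 / 155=-823.53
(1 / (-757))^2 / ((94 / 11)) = 11 / 53866606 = 0.00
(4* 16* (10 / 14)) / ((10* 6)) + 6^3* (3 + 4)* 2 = 63520 / 21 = 3024.76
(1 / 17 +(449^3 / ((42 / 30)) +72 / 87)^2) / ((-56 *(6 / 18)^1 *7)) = -4392929586001990521303 / 137308388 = -31993162617290.29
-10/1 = -10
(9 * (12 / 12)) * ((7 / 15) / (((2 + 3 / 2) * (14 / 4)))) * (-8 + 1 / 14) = -666 / 245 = -2.72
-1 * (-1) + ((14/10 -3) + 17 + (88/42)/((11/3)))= 594/35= 16.97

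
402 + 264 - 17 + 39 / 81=17536 / 27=649.48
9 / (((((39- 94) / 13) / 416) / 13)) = -632736 / 55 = -11504.29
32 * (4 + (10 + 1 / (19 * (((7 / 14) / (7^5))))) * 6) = 6492800 / 19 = 341726.32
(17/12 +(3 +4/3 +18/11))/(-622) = -325/27368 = -0.01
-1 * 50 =-50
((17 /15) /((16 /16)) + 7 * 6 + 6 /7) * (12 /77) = 18476 /2695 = 6.86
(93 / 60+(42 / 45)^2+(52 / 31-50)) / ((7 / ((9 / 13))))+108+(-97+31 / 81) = 156363469 / 22850100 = 6.84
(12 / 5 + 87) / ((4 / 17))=7599 / 20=379.95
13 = 13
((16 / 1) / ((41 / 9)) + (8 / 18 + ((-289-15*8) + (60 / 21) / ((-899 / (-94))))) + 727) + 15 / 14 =1501605377 / 4644234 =323.33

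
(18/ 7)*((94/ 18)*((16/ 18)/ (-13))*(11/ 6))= -4136/ 2457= -1.68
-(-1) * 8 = 8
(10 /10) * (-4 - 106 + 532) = 422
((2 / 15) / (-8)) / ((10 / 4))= -1 / 150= -0.01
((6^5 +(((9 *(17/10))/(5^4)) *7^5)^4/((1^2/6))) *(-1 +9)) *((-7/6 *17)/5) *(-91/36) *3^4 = 4261450089885956662825035719541/3814697265625000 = 1117113572363064.22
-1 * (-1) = 1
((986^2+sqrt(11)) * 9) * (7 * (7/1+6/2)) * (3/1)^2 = 5670 * sqrt(11)+5512351320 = 5512370125.26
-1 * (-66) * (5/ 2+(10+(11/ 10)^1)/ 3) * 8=16368/ 5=3273.60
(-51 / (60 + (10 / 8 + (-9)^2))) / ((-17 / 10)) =120 / 569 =0.21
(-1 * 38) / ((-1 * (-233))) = -38 / 233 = -0.16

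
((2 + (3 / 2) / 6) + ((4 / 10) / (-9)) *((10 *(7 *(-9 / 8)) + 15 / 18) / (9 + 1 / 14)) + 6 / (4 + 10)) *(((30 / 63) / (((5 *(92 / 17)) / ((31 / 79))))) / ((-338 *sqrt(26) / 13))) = -154846829 *sqrt(26) / 4953092403168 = -0.00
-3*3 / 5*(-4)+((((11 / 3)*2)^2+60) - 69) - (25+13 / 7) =25.12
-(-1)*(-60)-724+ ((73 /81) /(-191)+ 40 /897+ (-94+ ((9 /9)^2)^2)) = -4056667580 /4625829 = -876.96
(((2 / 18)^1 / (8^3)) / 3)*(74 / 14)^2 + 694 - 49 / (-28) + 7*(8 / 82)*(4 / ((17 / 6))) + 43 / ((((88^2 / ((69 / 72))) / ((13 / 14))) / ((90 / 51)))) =19901200396877 / 28563929856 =696.72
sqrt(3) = 1.73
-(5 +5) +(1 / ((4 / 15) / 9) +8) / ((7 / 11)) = 1557 / 28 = 55.61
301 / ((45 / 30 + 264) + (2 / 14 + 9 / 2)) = 2107 / 1891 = 1.11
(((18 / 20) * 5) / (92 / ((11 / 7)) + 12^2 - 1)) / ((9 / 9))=33 / 1478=0.02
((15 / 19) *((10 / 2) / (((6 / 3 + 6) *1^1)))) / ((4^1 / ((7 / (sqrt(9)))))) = 175 / 608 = 0.29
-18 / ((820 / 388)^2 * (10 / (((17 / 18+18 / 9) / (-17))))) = 498677 / 7144250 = 0.07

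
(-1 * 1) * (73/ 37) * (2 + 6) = -584/ 37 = -15.78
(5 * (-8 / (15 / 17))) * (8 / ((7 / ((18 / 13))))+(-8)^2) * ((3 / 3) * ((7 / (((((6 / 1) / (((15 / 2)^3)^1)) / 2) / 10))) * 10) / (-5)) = 760920000 / 13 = 58532307.69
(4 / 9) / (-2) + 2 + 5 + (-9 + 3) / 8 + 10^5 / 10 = 360217 / 36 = 10006.03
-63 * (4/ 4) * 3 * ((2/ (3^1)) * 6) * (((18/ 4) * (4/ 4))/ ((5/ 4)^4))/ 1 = -870912/ 625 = -1393.46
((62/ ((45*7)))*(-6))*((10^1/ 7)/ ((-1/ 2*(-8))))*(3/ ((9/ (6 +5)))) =-682/ 441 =-1.55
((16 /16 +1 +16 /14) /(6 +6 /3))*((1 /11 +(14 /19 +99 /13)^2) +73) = 95866895 /1708252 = 56.12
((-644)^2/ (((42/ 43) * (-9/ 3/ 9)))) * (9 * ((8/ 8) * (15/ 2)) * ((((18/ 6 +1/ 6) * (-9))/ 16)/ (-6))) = -408422385/ 16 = -25526399.06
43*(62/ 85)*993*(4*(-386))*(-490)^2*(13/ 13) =-196281263653440/ 17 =-11545956685496.47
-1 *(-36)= 36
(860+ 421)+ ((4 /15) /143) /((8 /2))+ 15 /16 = 43996111 /34320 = 1281.94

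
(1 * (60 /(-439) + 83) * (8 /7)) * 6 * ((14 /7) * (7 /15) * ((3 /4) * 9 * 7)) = 55002024 /2195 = 25057.87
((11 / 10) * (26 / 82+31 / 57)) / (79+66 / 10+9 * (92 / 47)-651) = -520102 / 300839673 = -0.00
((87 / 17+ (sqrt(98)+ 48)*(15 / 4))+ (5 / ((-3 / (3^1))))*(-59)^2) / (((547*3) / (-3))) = 292738 / 9299 - 105*sqrt(2) / 2188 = 31.41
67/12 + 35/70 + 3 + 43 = 625/12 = 52.08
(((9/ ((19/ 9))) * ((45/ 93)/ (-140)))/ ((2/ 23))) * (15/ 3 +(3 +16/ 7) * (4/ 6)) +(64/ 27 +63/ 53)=698706997/ 330400728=2.11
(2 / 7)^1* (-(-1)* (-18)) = -36 / 7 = -5.14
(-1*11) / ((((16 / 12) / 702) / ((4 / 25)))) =-926.64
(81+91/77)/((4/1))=226/11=20.55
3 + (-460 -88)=-545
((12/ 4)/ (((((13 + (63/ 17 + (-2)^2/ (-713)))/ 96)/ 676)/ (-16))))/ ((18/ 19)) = -4981827968/ 25303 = -196886.85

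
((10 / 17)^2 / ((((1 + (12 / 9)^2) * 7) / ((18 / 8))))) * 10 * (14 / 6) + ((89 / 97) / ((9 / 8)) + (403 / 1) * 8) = 813847006 / 252297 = 3225.75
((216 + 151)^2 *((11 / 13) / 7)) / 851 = 1481579 / 77441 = 19.13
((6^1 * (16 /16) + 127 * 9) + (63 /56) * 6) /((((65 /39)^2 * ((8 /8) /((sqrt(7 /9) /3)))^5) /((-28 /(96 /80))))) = -21.31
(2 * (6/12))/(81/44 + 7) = 44/389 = 0.11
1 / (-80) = -1 / 80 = -0.01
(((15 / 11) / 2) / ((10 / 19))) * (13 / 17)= 741 / 748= 0.99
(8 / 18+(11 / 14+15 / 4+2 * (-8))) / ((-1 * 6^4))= 2777 / 326592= 0.01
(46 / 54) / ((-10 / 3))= -23 / 90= -0.26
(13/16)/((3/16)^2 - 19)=-208/4855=-0.04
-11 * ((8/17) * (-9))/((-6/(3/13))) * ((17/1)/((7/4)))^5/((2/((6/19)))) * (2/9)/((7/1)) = -22578733056/29059303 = -776.99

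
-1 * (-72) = 72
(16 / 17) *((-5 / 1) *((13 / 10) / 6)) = -52 / 51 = -1.02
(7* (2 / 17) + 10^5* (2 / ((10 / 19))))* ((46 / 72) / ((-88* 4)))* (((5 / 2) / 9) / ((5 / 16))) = -2251217 / 3672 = -613.08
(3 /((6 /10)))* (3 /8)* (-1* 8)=-15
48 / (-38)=-24 / 19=-1.26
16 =16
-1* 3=-3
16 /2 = 8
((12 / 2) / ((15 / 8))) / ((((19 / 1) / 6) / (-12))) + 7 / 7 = -1057 / 95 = -11.13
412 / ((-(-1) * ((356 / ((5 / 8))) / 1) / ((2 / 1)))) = 515 / 356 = 1.45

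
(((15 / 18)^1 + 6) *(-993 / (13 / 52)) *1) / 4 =-13571 / 2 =-6785.50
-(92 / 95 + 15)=-1517 / 95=-15.97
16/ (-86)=-8/ 43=-0.19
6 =6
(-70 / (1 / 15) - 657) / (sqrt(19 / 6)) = -1707 * sqrt(114) / 19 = -959.25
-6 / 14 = -3 / 7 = -0.43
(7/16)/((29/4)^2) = 7/841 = 0.01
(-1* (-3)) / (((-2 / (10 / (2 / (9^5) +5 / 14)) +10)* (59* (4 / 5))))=31000725 / 4842605186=0.01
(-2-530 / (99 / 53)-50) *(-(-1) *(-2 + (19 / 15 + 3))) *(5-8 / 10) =-7910644 / 2475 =-3196.22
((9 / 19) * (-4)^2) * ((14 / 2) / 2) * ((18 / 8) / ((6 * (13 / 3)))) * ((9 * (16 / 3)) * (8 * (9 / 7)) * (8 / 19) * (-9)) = -20155392 / 4693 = -4294.78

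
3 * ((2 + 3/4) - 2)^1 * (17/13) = 153/52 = 2.94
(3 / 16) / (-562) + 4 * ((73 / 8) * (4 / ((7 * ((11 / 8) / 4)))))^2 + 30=50667798085 / 53313568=950.37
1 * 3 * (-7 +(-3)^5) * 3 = -2250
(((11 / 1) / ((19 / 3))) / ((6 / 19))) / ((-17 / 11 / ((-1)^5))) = 121 / 34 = 3.56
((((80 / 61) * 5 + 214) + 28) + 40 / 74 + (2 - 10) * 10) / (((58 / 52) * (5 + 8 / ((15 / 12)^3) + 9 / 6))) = 14.31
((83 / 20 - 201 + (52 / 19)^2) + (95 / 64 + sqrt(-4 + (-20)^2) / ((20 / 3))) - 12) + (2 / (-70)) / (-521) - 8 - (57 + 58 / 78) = -872863728241 / 3286151232 + 9 *sqrt(11) / 10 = -262.63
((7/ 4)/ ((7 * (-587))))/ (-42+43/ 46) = 23/ 2217686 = 0.00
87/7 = 12.43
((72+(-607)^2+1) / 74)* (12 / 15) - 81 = 722059 / 185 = 3903.02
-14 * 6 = -84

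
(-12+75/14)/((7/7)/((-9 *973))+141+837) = -116343/17128690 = -0.01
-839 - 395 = -1234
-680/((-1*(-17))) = -40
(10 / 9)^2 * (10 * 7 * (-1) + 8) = -76.54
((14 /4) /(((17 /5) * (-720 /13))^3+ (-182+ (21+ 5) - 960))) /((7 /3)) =-2197 /9781727496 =-0.00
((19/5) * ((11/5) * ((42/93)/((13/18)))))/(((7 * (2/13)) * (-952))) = -1881/368900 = -0.01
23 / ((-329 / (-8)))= 184 / 329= 0.56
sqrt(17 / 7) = sqrt(119) / 7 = 1.56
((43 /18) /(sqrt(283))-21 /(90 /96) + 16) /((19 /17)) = -544 /95 + 731 * sqrt(283) /96786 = -5.60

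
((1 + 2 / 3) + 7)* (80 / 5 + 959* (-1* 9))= -223990 / 3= -74663.33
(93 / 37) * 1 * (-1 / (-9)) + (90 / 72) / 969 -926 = -132759275 / 143412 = -925.72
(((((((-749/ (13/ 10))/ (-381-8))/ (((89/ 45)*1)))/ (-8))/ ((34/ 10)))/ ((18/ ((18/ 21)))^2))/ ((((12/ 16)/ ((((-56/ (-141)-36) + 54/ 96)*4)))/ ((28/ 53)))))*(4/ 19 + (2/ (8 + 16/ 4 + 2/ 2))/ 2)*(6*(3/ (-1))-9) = -225206417625/ 4707632608757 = -0.05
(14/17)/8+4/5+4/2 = 2.90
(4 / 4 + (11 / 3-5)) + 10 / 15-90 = -269 / 3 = -89.67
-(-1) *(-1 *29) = -29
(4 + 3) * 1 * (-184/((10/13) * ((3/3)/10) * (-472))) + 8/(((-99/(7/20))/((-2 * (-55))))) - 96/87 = 481373/15399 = 31.26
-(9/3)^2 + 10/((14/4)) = -43/7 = -6.14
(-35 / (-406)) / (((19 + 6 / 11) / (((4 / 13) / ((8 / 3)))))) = 33 / 64844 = 0.00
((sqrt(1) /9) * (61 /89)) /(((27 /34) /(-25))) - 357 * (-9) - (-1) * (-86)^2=229388993 /21627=10606.60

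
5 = 5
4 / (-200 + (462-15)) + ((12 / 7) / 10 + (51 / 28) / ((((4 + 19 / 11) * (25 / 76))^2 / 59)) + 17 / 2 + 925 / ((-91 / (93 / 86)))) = 1719635064562 / 61475675625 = 27.97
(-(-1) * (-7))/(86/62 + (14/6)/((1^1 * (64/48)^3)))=-13888/4705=-2.95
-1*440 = -440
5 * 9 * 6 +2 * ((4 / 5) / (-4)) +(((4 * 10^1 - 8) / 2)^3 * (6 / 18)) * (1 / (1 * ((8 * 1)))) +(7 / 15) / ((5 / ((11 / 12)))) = 396317 / 900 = 440.35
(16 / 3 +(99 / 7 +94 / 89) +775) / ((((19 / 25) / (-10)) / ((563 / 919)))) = -209274137500 / 32634609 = -6412.64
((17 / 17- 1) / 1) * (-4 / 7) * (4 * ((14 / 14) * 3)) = 0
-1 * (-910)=910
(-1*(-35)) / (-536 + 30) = -35 / 506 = -0.07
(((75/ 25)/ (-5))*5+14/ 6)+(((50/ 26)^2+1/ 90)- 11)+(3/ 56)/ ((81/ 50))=-5062177/ 638820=-7.92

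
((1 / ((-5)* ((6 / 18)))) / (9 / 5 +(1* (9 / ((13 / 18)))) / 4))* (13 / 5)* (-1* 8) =2704 / 1065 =2.54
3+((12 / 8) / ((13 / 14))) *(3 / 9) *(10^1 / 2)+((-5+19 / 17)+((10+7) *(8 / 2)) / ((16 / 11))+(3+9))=53535 / 884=60.56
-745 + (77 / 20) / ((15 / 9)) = -74269 / 100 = -742.69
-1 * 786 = -786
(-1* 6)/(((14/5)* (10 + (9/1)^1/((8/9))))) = -120/1127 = -0.11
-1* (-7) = 7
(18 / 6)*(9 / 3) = 9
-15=-15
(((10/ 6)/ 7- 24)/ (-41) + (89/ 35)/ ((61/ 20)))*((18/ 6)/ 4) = 74227/ 70028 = 1.06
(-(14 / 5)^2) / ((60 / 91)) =-4459 / 375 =-11.89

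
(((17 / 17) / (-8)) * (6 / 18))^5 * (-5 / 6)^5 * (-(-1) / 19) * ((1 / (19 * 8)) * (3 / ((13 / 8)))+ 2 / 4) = 790625 / 581156380606464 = 0.00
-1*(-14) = 14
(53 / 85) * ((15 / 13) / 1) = 159 / 221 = 0.72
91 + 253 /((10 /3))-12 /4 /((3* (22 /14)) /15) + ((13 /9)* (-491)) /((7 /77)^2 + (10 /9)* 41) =141.79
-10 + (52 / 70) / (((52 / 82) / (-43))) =-2113 / 35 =-60.37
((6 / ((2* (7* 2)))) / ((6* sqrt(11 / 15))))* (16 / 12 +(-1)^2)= sqrt(165) / 132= 0.10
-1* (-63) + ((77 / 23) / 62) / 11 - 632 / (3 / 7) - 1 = -6043367 / 4278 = -1412.66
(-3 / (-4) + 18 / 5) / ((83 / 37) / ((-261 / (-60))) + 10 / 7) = 1960371 / 876200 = 2.24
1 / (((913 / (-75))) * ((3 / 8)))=-200 / 913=-0.22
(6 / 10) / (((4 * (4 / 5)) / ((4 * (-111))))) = -333 / 4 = -83.25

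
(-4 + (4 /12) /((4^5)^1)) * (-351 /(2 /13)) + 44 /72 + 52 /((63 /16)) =9139.07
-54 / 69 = -18 / 23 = -0.78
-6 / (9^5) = -2 / 19683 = -0.00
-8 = -8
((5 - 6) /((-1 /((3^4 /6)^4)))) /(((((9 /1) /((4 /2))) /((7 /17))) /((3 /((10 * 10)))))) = 1240029 /13600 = 91.18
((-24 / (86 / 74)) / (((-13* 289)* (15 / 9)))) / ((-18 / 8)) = -1184 / 807755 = -0.00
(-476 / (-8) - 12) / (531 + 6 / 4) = 19 / 213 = 0.09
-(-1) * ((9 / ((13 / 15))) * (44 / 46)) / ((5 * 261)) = 66 / 8671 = 0.01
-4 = -4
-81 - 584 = -665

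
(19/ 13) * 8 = 152/ 13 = 11.69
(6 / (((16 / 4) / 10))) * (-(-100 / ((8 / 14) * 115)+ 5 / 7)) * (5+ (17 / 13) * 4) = 2850 / 23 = 123.91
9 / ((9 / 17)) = 17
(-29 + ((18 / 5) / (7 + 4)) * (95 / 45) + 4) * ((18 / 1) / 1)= -24066 / 55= -437.56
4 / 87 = 0.05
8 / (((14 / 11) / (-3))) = -132 / 7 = -18.86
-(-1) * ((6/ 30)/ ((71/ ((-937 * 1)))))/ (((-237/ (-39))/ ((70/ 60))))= -85267/ 168270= -0.51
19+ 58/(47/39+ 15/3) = 3430/121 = 28.35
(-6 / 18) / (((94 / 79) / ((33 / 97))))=-869 / 9118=-0.10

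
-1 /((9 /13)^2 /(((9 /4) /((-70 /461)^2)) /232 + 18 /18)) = -1091721241 /368323200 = -2.96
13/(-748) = -13/748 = -0.02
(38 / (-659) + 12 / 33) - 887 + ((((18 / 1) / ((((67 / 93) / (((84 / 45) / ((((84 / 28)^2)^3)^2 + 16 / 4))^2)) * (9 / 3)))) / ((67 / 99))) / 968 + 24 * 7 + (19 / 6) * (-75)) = -439400338073452957844613 / 459530519722309351250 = -956.19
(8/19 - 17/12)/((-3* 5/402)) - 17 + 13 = 12929/570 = 22.68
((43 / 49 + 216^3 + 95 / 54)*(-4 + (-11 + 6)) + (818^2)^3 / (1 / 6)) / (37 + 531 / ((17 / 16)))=3348783881525375.53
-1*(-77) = 77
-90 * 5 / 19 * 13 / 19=-5850 / 361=-16.20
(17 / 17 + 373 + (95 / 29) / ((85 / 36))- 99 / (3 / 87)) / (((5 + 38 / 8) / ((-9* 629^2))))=343603596012 / 377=911415374.04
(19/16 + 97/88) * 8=18.32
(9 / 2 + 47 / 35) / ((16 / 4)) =409 / 280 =1.46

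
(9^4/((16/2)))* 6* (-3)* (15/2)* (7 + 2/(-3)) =-5609655/8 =-701206.88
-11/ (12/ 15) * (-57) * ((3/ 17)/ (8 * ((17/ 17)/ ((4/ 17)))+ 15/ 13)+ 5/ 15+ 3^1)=81308315/ 31076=2616.43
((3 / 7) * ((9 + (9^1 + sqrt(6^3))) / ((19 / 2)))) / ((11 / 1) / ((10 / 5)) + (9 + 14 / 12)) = 108 * sqrt(6) / 6251 + 324 / 6251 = 0.09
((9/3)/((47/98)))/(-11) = -294/517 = -0.57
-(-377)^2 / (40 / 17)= -2416193 / 40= -60404.82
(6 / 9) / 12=1 / 18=0.06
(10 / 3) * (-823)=-8230 / 3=-2743.33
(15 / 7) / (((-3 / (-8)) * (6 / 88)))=1760 / 21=83.81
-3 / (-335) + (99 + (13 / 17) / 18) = 10153763 / 102510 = 99.05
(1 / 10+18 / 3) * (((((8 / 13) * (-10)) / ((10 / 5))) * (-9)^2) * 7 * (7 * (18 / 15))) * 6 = -34863696 / 65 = -536364.55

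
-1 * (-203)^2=-41209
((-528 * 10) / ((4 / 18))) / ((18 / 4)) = -5280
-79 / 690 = -0.11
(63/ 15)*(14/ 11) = 294/ 55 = 5.35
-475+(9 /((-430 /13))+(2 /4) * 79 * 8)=-159.27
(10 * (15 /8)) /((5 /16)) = 60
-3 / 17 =-0.18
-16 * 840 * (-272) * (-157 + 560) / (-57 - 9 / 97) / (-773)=1832104960 / 54883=33382.01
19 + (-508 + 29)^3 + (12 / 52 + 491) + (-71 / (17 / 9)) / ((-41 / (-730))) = -995825628488 / 9061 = -109902398.02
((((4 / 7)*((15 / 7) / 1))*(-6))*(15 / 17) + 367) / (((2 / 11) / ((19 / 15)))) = 62764999 / 24990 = 2511.60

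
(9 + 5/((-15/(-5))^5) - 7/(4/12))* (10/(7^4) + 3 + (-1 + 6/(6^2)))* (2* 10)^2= -18207140600/1750329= -10402.12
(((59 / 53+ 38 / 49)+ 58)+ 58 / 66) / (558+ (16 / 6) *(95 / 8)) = 5207836 / 50535023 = 0.10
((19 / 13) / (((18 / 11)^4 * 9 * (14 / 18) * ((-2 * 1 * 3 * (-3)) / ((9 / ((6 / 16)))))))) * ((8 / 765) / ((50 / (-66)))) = -6119938 / 11418600375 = -0.00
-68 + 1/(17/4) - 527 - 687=-1281.76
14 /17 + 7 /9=245 /153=1.60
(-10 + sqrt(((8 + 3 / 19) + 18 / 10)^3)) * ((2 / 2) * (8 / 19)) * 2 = 18.04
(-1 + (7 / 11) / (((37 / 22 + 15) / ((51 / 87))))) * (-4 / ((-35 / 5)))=-41620 / 74501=-0.56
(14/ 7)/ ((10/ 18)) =18/ 5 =3.60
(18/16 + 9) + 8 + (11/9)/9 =11833/648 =18.26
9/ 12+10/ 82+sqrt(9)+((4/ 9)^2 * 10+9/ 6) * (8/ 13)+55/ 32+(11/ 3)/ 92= 246869125/ 31775328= 7.77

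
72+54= 126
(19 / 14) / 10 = 19 / 140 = 0.14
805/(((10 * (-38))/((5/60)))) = -161/912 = -0.18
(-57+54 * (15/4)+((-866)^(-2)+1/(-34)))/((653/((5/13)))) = 9273206025/108228400228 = 0.09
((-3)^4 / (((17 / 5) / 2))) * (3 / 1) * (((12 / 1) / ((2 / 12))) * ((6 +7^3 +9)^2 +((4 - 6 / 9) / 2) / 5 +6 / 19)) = 426050053200 / 323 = 1319040412.38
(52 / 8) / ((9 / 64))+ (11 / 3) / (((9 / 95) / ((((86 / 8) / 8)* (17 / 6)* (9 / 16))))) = 1189879 / 9216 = 129.11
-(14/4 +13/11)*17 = -1751/22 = -79.59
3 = 3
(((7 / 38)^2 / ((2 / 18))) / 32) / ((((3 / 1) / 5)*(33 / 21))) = 5145 / 508288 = 0.01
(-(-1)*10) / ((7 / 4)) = 40 / 7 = 5.71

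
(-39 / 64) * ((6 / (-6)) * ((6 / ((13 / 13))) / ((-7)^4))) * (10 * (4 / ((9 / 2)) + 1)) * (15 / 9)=5525 / 115248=0.05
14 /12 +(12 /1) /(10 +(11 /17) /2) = 545 /234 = 2.33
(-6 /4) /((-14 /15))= 45 /28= 1.61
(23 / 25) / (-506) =-1 / 550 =-0.00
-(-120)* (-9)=-1080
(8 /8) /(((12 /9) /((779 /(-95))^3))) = -413.53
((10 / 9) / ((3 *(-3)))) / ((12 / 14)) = -35 / 243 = -0.14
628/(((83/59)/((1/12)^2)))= 9263/2988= 3.10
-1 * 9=-9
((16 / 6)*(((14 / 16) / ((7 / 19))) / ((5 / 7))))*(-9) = -399 / 5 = -79.80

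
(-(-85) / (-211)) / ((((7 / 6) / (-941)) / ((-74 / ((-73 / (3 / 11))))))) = 106540020 / 1186031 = 89.83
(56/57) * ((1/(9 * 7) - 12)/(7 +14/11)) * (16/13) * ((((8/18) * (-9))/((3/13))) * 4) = 17008640/140049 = 121.45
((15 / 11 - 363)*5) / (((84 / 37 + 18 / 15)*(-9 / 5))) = 289.47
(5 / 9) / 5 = 1 / 9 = 0.11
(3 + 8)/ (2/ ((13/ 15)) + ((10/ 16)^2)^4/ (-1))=2399141888/ 498238355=4.82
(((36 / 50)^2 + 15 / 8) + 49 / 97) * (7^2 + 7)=162.32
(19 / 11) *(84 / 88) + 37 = 9353 / 242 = 38.65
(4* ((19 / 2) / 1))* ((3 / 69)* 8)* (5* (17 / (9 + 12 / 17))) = 87856 / 759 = 115.75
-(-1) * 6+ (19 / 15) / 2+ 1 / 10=101 / 15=6.73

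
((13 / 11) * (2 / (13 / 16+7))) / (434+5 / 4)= 1664 / 2393875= 0.00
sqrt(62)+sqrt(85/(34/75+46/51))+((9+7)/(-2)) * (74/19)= -592/19+sqrt(62)+85 * sqrt(5)/24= -15.36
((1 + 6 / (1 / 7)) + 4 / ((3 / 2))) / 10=137 / 30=4.57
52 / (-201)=-0.26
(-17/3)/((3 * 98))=-17/882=-0.02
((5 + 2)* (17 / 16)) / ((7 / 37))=629 / 16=39.31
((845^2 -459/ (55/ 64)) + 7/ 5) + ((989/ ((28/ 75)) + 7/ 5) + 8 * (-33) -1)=1102451809/ 1540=715877.80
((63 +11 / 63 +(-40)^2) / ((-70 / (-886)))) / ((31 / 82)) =24556376 / 441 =55683.39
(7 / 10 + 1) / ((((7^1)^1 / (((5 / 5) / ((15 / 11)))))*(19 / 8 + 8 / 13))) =9724 / 163275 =0.06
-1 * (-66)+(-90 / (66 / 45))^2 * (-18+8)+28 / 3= -13641404 / 363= -37579.63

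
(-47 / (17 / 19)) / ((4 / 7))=-6251 / 68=-91.93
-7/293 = -0.02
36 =36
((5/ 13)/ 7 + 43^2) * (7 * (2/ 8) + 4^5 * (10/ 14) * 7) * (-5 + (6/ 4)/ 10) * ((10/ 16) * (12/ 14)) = -125392793661/ 5096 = -24606121.21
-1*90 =-90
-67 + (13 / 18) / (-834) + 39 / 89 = -88932245 / 1336068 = -66.56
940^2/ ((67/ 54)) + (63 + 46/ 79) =3769774141/ 5293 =712218.81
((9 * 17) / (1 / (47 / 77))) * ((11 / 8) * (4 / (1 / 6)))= 21573 / 7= 3081.86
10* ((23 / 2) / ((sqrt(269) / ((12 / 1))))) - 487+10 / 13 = -6321 / 13+1380* sqrt(269) / 269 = -402.09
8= 8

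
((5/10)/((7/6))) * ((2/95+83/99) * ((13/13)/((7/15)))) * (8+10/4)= 24249/2926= 8.29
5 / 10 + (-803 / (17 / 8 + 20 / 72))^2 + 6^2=111723.82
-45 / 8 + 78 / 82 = -1533 / 328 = -4.67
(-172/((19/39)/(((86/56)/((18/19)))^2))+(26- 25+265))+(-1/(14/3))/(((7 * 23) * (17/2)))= -5476949827/8276688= -661.73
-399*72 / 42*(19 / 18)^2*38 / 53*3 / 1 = -260642 / 159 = -1639.26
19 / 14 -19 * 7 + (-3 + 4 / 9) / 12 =-99683 / 756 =-131.86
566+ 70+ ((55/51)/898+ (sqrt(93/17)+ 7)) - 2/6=sqrt(1581)/17+ 29432903/45798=645.01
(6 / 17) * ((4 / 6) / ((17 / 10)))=40 / 289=0.14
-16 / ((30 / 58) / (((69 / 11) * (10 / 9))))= -215.60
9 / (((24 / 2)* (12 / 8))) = 1 / 2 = 0.50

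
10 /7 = 1.43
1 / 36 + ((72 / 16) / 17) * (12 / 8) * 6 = 1475 / 612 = 2.41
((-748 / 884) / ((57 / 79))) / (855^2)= -869 / 541689525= -0.00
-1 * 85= -85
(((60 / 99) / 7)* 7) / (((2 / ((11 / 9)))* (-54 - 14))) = -5 / 918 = -0.01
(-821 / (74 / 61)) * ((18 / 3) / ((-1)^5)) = 150243 / 37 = 4060.62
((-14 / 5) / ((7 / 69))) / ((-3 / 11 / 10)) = 1012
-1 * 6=-6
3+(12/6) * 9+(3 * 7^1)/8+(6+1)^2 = 581/8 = 72.62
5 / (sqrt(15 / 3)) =sqrt(5) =2.24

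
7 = 7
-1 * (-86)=86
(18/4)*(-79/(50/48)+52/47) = -395154/1175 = -336.30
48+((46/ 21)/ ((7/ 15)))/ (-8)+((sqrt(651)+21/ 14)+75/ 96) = sqrt(651)+77921/ 1568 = 75.21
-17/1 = -17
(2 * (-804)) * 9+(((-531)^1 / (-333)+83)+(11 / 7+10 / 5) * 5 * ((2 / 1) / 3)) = -11169764 / 777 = -14375.50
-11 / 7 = -1.57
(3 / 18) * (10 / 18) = 5 / 54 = 0.09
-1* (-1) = 1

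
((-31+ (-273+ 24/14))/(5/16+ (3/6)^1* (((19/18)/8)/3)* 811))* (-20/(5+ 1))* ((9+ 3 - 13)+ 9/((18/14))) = 36564480/109753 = 333.15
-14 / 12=-7 / 6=-1.17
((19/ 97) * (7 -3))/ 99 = 76/ 9603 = 0.01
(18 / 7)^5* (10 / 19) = 18895680 / 319333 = 59.17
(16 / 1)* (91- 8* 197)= -23760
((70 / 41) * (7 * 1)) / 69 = 490 / 2829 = 0.17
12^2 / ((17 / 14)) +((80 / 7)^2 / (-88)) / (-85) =1086784 / 9163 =118.61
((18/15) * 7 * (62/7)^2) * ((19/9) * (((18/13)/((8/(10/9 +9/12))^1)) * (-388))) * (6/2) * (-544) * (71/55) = 9166652536768/25025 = 366299801.67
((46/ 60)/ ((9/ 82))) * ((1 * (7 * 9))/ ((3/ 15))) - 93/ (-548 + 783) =1550956/ 705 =2199.94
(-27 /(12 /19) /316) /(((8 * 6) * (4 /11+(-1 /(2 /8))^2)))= -209 /1213440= -0.00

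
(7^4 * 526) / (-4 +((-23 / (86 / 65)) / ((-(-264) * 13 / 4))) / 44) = -315408190944 / 999091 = -315695.16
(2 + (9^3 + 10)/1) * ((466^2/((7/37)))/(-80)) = -1488441513/140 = -10631725.09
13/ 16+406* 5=32493/ 16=2030.81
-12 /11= -1.09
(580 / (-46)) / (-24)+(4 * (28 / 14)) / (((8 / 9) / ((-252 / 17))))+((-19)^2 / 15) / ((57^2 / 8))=-28045123 / 211140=-132.83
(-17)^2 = 289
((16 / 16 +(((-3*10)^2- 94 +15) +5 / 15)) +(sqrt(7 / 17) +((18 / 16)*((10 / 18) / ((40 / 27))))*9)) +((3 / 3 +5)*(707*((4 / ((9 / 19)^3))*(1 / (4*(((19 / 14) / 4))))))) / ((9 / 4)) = sqrt(119) / 17 +7433500337 / 139968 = 53109.21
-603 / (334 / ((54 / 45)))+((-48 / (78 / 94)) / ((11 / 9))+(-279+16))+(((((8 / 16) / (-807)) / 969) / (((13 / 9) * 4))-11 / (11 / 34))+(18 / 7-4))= -202138653248439 / 580985565160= -347.92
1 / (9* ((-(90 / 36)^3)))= -0.01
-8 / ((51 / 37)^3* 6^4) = -50653 / 21489462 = -0.00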